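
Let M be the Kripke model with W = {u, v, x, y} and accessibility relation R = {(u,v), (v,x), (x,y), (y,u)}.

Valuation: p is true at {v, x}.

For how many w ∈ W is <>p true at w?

u: successors {v}; p there: v:T. ✓
v: successors {x}; p there: x:T. ✓
x: successors {y}; p there: y:F. ✗
y: successors {u}; p there: u:F. ✗
Satisfying worlds: {u, v}.

2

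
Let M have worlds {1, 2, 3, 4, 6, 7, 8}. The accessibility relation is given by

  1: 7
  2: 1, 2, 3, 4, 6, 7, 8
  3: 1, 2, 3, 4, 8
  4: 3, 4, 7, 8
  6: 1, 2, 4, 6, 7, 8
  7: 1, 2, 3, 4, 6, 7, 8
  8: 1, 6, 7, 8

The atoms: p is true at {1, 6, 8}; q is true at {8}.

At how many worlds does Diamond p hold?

6

1: successors {7}; p there: 7:F. ✗
2: successors {1, 2, 3, 4, 6, 7, 8}; p there: 1:T, 2:F, 3:F, 4:F, 6:T, 7:F, 8:T. ✓
3: successors {1, 2, 3, 4, 8}; p there: 1:T, 2:F, 3:F, 4:F, 8:T. ✓
4: successors {3, 4, 7, 8}; p there: 3:F, 4:F, 7:F, 8:T. ✓
6: successors {1, 2, 4, 6, 7, 8}; p there: 1:T, 2:F, 4:F, 6:T, 7:F, 8:T. ✓
7: successors {1, 2, 3, 4, 6, 7, 8}; p there: 1:T, 2:F, 3:F, 4:F, 6:T, 7:F, 8:T. ✓
8: successors {1, 6, 7, 8}; p there: 1:T, 6:T, 7:F, 8:T. ✓
Satisfying worlds: {2, 3, 4, 6, 7, 8}.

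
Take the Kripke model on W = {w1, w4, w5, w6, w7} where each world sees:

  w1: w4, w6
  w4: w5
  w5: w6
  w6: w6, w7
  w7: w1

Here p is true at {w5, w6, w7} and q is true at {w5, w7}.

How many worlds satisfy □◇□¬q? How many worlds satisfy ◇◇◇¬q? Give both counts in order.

For □◇□¬q:
w1: successors {w4, w6}; ◇□¬q there: w4:T, w6:T. ✓
w4: successors {w5}; ◇□¬q there: w5:F. ✗
w5: successors {w6}; ◇□¬q there: w6:T. ✓
w6: successors {w6, w7}; ◇□¬q there: w6:T, w7:T. ✓
w7: successors {w1}; ◇□¬q there: w1:F. ✗
— 3 worlds.
For ◇◇◇¬q:
w1: successors {w4, w6}; ◇◇¬q there: w4:T, w6:T. ✓
w4: successors {w5}; ◇◇¬q there: w5:T. ✓
w5: successors {w6}; ◇◇¬q there: w6:T. ✓
w6: successors {w6, w7}; ◇◇¬q there: w6:T, w7:T. ✓
w7: successors {w1}; ◇◇¬q there: w1:T. ✓
— 5 worlds.

3 and 5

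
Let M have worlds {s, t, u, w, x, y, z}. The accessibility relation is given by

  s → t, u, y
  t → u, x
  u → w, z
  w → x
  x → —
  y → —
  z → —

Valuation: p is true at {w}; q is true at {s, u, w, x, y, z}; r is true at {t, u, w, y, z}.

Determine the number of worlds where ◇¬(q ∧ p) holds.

4

s: successors {t, u, y}; ¬(q ∧ p) there: t:T, u:T, y:T. ✓
t: successors {u, x}; ¬(q ∧ p) there: u:T, x:T. ✓
u: successors {w, z}; ¬(q ∧ p) there: w:F, z:T. ✓
w: successors {x}; ¬(q ∧ p) there: x:T. ✓
x: no successors, so ◇¬(q ∧ p) fails. ✗
y: no successors, so ◇¬(q ∧ p) fails. ✗
z: no successors, so ◇¬(q ∧ p) fails. ✗
Satisfying worlds: {s, t, u, w}.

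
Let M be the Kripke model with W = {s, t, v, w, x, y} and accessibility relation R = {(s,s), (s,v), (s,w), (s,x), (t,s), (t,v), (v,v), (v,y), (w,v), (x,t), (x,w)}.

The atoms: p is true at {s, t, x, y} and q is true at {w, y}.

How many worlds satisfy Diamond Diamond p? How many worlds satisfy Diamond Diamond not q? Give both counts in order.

5 and 5

For Diamond Diamond p:
s: successors {s, v, w, x}; Diamond p there: s:T, v:T, w:F, x:T. ✓
t: successors {s, v}; Diamond p there: s:T, v:T. ✓
v: successors {v, y}; Diamond p there: v:T, y:F. ✓
w: successors {v}; Diamond p there: v:T. ✓
x: successors {t, w}; Diamond p there: t:T, w:F. ✓
y: no successors, so Diamond Diamond p fails. ✗
— 5 worlds.
For Diamond Diamond not q:
s: successors {s, v, w, x}; Diamond not q there: s:T, v:T, w:T, x:T. ✓
t: successors {s, v}; Diamond not q there: s:T, v:T. ✓
v: successors {v, y}; Diamond not q there: v:T, y:F. ✓
w: successors {v}; Diamond not q there: v:T. ✓
x: successors {t, w}; Diamond not q there: t:T, w:T. ✓
y: no successors, so Diamond Diamond not q fails. ✗
— 5 worlds.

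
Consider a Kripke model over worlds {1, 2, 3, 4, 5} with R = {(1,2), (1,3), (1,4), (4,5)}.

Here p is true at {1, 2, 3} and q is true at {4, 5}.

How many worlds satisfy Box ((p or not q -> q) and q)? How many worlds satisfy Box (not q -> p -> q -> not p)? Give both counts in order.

4 and 5

For Box ((p or not q -> q) and q):
1: successors {2, 3, 4}; (p or not q -> q) and q there: 2:F, 3:F, 4:T. ✗
2: no successors, so Box ((p or not q -> q) and q) holds vacuously. ✓
3: no successors, so Box ((p or not q -> q) and q) holds vacuously. ✓
4: successors {5}; (p or not q -> q) and q there: 5:T. ✓
5: no successors, so Box ((p or not q -> q) and q) holds vacuously. ✓
— 4 worlds.
For Box (not q -> p -> q -> not p):
1: successors {2, 3, 4}; not q -> p -> q -> not p there: 2:T, 3:T, 4:T. ✓
2: no successors, so Box (not q -> p -> q -> not p) holds vacuously. ✓
3: no successors, so Box (not q -> p -> q -> not p) holds vacuously. ✓
4: successors {5}; not q -> p -> q -> not p there: 5:T. ✓
5: no successors, so Box (not q -> p -> q -> not p) holds vacuously. ✓
— 5 worlds.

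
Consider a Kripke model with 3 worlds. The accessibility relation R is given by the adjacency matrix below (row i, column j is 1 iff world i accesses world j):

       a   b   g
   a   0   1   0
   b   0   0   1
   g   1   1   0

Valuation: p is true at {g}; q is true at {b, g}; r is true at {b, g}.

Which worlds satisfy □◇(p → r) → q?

a: □◇(p → r) is T, q is F. ✗
b: □◇(p → r) is T, q is T. ✓
g: □◇(p → r) is T, q is T. ✓

{b, g}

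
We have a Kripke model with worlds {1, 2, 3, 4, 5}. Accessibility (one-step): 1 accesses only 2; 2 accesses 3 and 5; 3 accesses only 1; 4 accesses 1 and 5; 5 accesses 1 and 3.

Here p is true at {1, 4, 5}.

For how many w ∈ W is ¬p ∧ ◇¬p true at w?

1

1: ¬p is F, ◇¬p is T. ✗
2: ¬p is T, ◇¬p is T. ✓
3: ¬p is T, ◇¬p is F. ✗
4: ¬p is F, ◇¬p is F. ✗
5: ¬p is F, ◇¬p is T. ✗
Satisfying worlds: {2}.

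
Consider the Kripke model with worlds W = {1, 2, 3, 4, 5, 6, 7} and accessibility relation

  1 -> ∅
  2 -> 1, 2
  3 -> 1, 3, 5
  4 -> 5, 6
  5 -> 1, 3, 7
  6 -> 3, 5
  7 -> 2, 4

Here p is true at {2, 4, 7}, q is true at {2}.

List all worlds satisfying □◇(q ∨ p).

{1}

1: no successors, so □◇(q ∨ p) holds vacuously. ✓
2: successors {1, 2}; ◇(q ∨ p) there: 1:F, 2:T. ✗
3: successors {1, 3, 5}; ◇(q ∨ p) there: 1:F, 3:F, 5:T. ✗
4: successors {5, 6}; ◇(q ∨ p) there: 5:T, 6:F. ✗
5: successors {1, 3, 7}; ◇(q ∨ p) there: 1:F, 3:F, 7:T. ✗
6: successors {3, 5}; ◇(q ∨ p) there: 3:F, 5:T. ✗
7: successors {2, 4}; ◇(q ∨ p) there: 2:T, 4:F. ✗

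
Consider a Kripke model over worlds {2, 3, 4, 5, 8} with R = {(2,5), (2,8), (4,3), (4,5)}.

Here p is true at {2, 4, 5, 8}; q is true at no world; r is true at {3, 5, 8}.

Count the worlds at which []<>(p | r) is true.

3

2: successors {5, 8}; <>(p | r) there: 5:F, 8:F. ✗
3: no successors, so []<>(p | r) holds vacuously. ✓
4: successors {3, 5}; <>(p | r) there: 3:F, 5:F. ✗
5: no successors, so []<>(p | r) holds vacuously. ✓
8: no successors, so []<>(p | r) holds vacuously. ✓
Satisfying worlds: {3, 5, 8}.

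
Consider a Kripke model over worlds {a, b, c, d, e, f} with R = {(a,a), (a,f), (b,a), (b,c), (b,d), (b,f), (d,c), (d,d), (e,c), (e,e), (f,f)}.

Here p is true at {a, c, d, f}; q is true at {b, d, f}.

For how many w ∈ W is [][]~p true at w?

a: successors {a, f}; []~p there: a:F, f:F. ✗
b: successors {a, c, d, f}; []~p there: a:F, c:T, d:F, f:F. ✗
c: no successors, so [][]~p holds vacuously. ✓
d: successors {c, d}; []~p there: c:T, d:F. ✗
e: successors {c, e}; []~p there: c:T, e:F. ✗
f: successors {f}; []~p there: f:F. ✗
Satisfying worlds: {c}.

1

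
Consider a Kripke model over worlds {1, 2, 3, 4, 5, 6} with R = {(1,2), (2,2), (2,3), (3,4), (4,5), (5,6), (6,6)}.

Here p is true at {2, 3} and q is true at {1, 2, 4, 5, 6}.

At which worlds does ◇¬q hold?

1: successors {2}; ¬q there: 2:F. ✗
2: successors {2, 3}; ¬q there: 2:F, 3:T. ✓
3: successors {4}; ¬q there: 4:F. ✗
4: successors {5}; ¬q there: 5:F. ✗
5: successors {6}; ¬q there: 6:F. ✗
6: successors {6}; ¬q there: 6:F. ✗

{2}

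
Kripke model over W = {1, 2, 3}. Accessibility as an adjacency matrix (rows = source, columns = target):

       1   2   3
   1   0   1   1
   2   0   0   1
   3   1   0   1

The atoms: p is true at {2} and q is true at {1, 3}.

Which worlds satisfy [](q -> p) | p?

{2}

1: [](q -> p) is F, p is F. ✗
2: [](q -> p) is F, p is T. ✓
3: [](q -> p) is F, p is F. ✗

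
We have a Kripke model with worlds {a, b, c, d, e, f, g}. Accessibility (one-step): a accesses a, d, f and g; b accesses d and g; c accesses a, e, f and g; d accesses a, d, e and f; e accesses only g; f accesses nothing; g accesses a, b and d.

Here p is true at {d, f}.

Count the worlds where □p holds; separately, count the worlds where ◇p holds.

1 and 5

For □p:
a: successors {a, d, f, g}; p there: a:F, d:T, f:T, g:F. ✗
b: successors {d, g}; p there: d:T, g:F. ✗
c: successors {a, e, f, g}; p there: a:F, e:F, f:T, g:F. ✗
d: successors {a, d, e, f}; p there: a:F, d:T, e:F, f:T. ✗
e: successors {g}; p there: g:F. ✗
f: no successors, so □p holds vacuously. ✓
g: successors {a, b, d}; p there: a:F, b:F, d:T. ✗
— 1 world.
For ◇p:
a: successors {a, d, f, g}; p there: a:F, d:T, f:T, g:F. ✓
b: successors {d, g}; p there: d:T, g:F. ✓
c: successors {a, e, f, g}; p there: a:F, e:F, f:T, g:F. ✓
d: successors {a, d, e, f}; p there: a:F, d:T, e:F, f:T. ✓
e: successors {g}; p there: g:F. ✗
f: no successors, so ◇p fails. ✗
g: successors {a, b, d}; p there: a:F, b:F, d:T. ✓
— 5 worlds.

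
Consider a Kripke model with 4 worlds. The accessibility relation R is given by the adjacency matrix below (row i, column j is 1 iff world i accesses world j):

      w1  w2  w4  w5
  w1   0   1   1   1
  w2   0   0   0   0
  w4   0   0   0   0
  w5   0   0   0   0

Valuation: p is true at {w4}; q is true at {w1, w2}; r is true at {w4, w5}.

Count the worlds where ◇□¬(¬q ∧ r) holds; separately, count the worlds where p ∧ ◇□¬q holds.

For ◇□¬(¬q ∧ r):
w1: successors {w2, w4, w5}; □¬(¬q ∧ r) there: w2:T, w4:T, w5:T. ✓
w2: no successors, so ◇□¬(¬q ∧ r) fails. ✗
w4: no successors, so ◇□¬(¬q ∧ r) fails. ✗
w5: no successors, so ◇□¬(¬q ∧ r) fails. ✗
— 1 world.
For p ∧ ◇□¬q:
w1: p is F, ◇□¬q is T. ✗
w2: p is F, ◇□¬q is F. ✗
w4: p is T, ◇□¬q is F. ✗
w5: p is F, ◇□¬q is F. ✗
— 0 worlds.

1 and 0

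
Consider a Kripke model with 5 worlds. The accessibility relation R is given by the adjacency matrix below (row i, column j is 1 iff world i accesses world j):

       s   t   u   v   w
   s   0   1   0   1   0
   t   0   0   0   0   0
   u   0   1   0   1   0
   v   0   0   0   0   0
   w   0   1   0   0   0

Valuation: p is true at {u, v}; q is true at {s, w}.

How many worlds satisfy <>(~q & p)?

2

s: successors {t, v}; ~q & p there: t:F, v:T. ✓
t: no successors, so <>(~q & p) fails. ✗
u: successors {t, v}; ~q & p there: t:F, v:T. ✓
v: no successors, so <>(~q & p) fails. ✗
w: successors {t}; ~q & p there: t:F. ✗
Satisfying worlds: {s, u}.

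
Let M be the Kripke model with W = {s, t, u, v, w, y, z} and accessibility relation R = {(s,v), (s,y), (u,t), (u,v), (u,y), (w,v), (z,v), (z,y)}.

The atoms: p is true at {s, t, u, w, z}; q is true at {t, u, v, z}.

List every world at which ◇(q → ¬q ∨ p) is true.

s: successors {v, y}; q → ¬q ∨ p there: v:F, y:T. ✓
t: no successors, so ◇(q → ¬q ∨ p) fails. ✗
u: successors {t, v, y}; q → ¬q ∨ p there: t:T, v:F, y:T. ✓
v: no successors, so ◇(q → ¬q ∨ p) fails. ✗
w: successors {v}; q → ¬q ∨ p there: v:F. ✗
y: no successors, so ◇(q → ¬q ∨ p) fails. ✗
z: successors {v, y}; q → ¬q ∨ p there: v:F, y:T. ✓

{s, u, z}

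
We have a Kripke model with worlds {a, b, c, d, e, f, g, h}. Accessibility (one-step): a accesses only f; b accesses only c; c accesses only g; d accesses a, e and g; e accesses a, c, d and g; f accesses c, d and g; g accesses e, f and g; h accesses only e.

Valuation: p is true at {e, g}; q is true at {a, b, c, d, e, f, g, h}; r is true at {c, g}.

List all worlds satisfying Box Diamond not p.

{a, c, d, g, h}

a: successors {f}; Diamond not p there: f:T. ✓
b: successors {c}; Diamond not p there: c:F. ✗
c: successors {g}; Diamond not p there: g:T. ✓
d: successors {a, e, g}; Diamond not p there: a:T, e:T, g:T. ✓
e: successors {a, c, d, g}; Diamond not p there: a:T, c:F, d:T, g:T. ✗
f: successors {c, d, g}; Diamond not p there: c:F, d:T, g:T. ✗
g: successors {e, f, g}; Diamond not p there: e:T, f:T, g:T. ✓
h: successors {e}; Diamond not p there: e:T. ✓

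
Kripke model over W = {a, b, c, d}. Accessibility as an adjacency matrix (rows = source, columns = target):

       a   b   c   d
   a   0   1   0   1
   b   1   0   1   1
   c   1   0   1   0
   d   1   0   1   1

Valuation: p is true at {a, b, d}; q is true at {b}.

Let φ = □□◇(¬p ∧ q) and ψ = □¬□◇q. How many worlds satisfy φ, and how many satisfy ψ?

For □□◇(¬p ∧ q):
a: successors {b, d}; □◇(¬p ∧ q) there: b:F, d:F. ✗
b: successors {a, c, d}; □◇(¬p ∧ q) there: a:F, c:F, d:F. ✗
c: successors {a, c}; □◇(¬p ∧ q) there: a:F, c:F. ✗
d: successors {a, c, d}; □◇(¬p ∧ q) there: a:F, c:F, d:F. ✗
— 0 worlds.
For □¬□◇q:
a: successors {b, d}; ¬□◇q there: b:T, d:T. ✓
b: successors {a, c, d}; ¬□◇q there: a:T, c:T, d:T. ✓
c: successors {a, c}; ¬□◇q there: a:T, c:T. ✓
d: successors {a, c, d}; ¬□◇q there: a:T, c:T, d:T. ✓
— 4 worlds.

0 and 4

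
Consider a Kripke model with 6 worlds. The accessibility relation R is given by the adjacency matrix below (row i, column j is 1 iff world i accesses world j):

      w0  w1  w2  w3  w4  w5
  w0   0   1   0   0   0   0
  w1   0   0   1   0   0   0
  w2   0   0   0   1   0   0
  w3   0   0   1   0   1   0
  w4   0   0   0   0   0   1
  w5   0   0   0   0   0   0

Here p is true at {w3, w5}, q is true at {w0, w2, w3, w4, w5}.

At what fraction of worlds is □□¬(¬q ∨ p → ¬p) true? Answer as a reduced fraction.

w0: successors {w1}; □¬(¬q ∨ p → ¬p) there: w1:F. ✗
w1: successors {w2}; □¬(¬q ∨ p → ¬p) there: w2:T. ✓
w2: successors {w3}; □¬(¬q ∨ p → ¬p) there: w3:F. ✗
w3: successors {w2, w4}; □¬(¬q ∨ p → ¬p) there: w2:T, w4:T. ✓
w4: successors {w5}; □¬(¬q ∨ p → ¬p) there: w5:T. ✓
w5: no successors, so □□¬(¬q ∨ p → ¬p) holds vacuously. ✓
That's 4 of 6 worlds, so 4/6 = 2/3.

2/3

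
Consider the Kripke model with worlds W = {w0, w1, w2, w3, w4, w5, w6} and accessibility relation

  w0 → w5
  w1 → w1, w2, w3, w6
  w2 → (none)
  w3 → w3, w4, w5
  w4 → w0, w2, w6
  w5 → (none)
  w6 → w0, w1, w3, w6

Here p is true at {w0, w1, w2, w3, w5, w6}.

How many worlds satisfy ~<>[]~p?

3

w0: <>[]~p is T. ✗
w1: <>[]~p is T. ✗
w2: <>[]~p is F. ✓
w3: <>[]~p is T. ✗
w4: <>[]~p is T. ✗
w5: <>[]~p is F. ✓
w6: <>[]~p is F. ✓
Satisfying worlds: {w2, w5, w6}.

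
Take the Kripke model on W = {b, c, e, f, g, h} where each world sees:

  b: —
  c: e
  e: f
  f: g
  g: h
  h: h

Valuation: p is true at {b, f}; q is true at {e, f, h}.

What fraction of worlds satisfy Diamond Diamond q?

b: no successors, so Diamond Diamond q fails. ✗
c: successors {e}; Diamond q there: e:T. ✓
e: successors {f}; Diamond q there: f:F. ✗
f: successors {g}; Diamond q there: g:T. ✓
g: successors {h}; Diamond q there: h:T. ✓
h: successors {h}; Diamond q there: h:T. ✓
That's 4 of 6 worlds, so 4/6 = 2/3.

2/3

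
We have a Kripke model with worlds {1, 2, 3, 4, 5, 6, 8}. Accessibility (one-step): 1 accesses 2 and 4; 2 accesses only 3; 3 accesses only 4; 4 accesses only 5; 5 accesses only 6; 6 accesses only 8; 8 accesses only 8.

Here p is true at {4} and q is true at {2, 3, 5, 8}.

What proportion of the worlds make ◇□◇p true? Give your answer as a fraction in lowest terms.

1/7

1: successors {2, 4}; □◇p there: 2:T, 4:F. ✓
2: successors {3}; □◇p there: 3:F. ✗
3: successors {4}; □◇p there: 4:F. ✗
4: successors {5}; □◇p there: 5:F. ✗
5: successors {6}; □◇p there: 6:F. ✗
6: successors {8}; □◇p there: 8:F. ✗
8: successors {8}; □◇p there: 8:F. ✗
That's 1 of 7 worlds, so 1/7.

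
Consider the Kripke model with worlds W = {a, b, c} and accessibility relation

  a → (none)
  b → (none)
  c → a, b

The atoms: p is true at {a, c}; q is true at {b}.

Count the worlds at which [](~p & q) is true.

a: no successors, so [](~p & q) holds vacuously. ✓
b: no successors, so [](~p & q) holds vacuously. ✓
c: successors {a, b}; ~p & q there: a:F, b:T. ✗
Satisfying worlds: {a, b}.

2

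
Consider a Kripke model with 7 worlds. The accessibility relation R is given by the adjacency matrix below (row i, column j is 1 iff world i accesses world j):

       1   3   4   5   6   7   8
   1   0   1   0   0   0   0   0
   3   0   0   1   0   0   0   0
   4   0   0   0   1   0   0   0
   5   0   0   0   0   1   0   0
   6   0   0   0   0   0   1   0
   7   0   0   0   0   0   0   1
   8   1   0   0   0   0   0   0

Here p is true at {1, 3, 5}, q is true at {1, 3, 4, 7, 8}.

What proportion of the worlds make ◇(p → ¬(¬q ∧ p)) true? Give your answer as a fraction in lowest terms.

1: successors {3}; p → ¬(¬q ∧ p) there: 3:T. ✓
3: successors {4}; p → ¬(¬q ∧ p) there: 4:T. ✓
4: successors {5}; p → ¬(¬q ∧ p) there: 5:F. ✗
5: successors {6}; p → ¬(¬q ∧ p) there: 6:T. ✓
6: successors {7}; p → ¬(¬q ∧ p) there: 7:T. ✓
7: successors {8}; p → ¬(¬q ∧ p) there: 8:T. ✓
8: successors {1}; p → ¬(¬q ∧ p) there: 1:T. ✓
That's 6 of 7 worlds, so 6/7.

6/7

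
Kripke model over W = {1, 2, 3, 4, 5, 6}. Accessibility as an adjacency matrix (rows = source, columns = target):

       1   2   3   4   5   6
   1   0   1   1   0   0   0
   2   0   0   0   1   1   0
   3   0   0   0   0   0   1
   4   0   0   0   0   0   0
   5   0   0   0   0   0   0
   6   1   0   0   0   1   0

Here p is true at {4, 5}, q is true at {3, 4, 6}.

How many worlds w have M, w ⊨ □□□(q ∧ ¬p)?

3

1: successors {2, 3}; □□(q ∧ ¬p) there: 2:T, 3:F. ✗
2: successors {4, 5}; □□(q ∧ ¬p) there: 4:T, 5:T. ✓
3: successors {6}; □□(q ∧ ¬p) there: 6:F. ✗
4: no successors, so □□□(q ∧ ¬p) holds vacuously. ✓
5: no successors, so □□□(q ∧ ¬p) holds vacuously. ✓
6: successors {1, 5}; □□(q ∧ ¬p) there: 1:F, 5:T. ✗
Satisfying worlds: {2, 4, 5}.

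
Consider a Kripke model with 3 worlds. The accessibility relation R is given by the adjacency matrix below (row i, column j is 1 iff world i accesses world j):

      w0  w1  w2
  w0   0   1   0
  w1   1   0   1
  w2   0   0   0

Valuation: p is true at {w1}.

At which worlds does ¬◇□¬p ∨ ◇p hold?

{w0, w2}

w0: ¬◇□¬p is F, ◇p is T. ✓
w1: ¬◇□¬p is F, ◇p is F. ✗
w2: ¬◇□¬p is T, ◇p is F. ✓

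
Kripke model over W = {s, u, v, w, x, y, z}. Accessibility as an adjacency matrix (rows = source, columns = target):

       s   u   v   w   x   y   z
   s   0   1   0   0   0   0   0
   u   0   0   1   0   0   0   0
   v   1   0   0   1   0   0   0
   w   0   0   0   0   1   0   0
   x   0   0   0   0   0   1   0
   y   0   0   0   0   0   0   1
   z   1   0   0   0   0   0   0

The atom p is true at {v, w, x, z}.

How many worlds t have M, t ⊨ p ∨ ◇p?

6

s: p is F, ◇p is F. ✗
u: p is F, ◇p is T. ✓
v: p is T, ◇p is T. ✓
w: p is T, ◇p is T. ✓
x: p is T, ◇p is F. ✓
y: p is F, ◇p is T. ✓
z: p is T, ◇p is F. ✓
Satisfying worlds: {u, v, w, x, y, z}.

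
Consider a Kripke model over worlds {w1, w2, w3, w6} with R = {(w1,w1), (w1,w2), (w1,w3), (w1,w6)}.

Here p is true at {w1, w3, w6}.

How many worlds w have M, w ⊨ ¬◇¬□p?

w1: ◇¬□p is T. ✗
w2: ◇¬□p is F. ✓
w3: ◇¬□p is F. ✓
w6: ◇¬□p is F. ✓
Satisfying worlds: {w2, w3, w6}.

3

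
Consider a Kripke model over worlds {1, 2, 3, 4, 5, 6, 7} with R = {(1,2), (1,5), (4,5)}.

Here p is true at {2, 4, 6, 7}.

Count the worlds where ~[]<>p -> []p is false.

2

1: ~[]<>p is T, []p is F. ✗
2: ~[]<>p is F, []p is T. ✓
3: ~[]<>p is F, []p is T. ✓
4: ~[]<>p is T, []p is F. ✗
5: ~[]<>p is F, []p is T. ✓
6: ~[]<>p is F, []p is T. ✓
7: ~[]<>p is F, []p is T. ✓
Satisfying worlds: {2, 3, 5, 6, 7}.
So ~[]<>p -> []p fails at the other 2 worlds.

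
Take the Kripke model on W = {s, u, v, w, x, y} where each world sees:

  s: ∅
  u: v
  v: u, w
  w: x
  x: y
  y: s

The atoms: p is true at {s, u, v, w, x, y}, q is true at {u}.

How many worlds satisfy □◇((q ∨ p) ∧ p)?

s: no successors, so □◇((q ∨ p) ∧ p) holds vacuously. ✓
u: successors {v}; ◇((q ∨ p) ∧ p) there: v:T. ✓
v: successors {u, w}; ◇((q ∨ p) ∧ p) there: u:T, w:T. ✓
w: successors {x}; ◇((q ∨ p) ∧ p) there: x:T. ✓
x: successors {y}; ◇((q ∨ p) ∧ p) there: y:T. ✓
y: successors {s}; ◇((q ∨ p) ∧ p) there: s:F. ✗
Satisfying worlds: {s, u, v, w, x}.

5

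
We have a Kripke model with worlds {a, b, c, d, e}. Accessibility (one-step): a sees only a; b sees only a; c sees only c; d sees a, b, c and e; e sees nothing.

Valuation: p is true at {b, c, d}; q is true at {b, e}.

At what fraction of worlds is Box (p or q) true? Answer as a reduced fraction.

a: successors {a}; p or q there: a:F. ✗
b: successors {a}; p or q there: a:F. ✗
c: successors {c}; p or q there: c:T. ✓
d: successors {a, b, c, e}; p or q there: a:F, b:T, c:T, e:T. ✗
e: no successors, so Box (p or q) holds vacuously. ✓
That's 2 of 5 worlds, so 2/5.

2/5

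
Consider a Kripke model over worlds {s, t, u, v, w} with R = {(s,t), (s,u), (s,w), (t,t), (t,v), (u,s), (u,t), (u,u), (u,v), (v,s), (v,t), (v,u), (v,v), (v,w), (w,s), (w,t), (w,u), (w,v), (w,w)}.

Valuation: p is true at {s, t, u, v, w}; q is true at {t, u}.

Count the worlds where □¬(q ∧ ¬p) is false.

0

s: successors {t, u, w}; ¬(q ∧ ¬p) there: t:T, u:T, w:T. ✓
t: successors {t, v}; ¬(q ∧ ¬p) there: t:T, v:T. ✓
u: successors {s, t, u, v}; ¬(q ∧ ¬p) there: s:T, t:T, u:T, v:T. ✓
v: successors {s, t, u, v, w}; ¬(q ∧ ¬p) there: s:T, t:T, u:T, v:T, w:T. ✓
w: successors {s, t, u, v, w}; ¬(q ∧ ¬p) there: s:T, t:T, u:T, v:T, w:T. ✓
Satisfying worlds: {s, t, u, v, w}.
So □¬(q ∧ ¬p) fails at the other 0 worlds.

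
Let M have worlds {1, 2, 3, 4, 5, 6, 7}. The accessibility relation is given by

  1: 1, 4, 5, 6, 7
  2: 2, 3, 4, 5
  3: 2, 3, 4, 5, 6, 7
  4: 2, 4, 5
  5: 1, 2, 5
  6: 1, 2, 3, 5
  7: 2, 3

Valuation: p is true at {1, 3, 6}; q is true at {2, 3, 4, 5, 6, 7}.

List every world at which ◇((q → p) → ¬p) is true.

{1, 2, 3, 4, 5, 6, 7}

1: successors {1, 4, 5, 6, 7}; (q → p) → ¬p there: 1:F, 4:T, 5:T, 6:F, 7:T. ✓
2: successors {2, 3, 4, 5}; (q → p) → ¬p there: 2:T, 3:F, 4:T, 5:T. ✓
3: successors {2, 3, 4, 5, 6, 7}; (q → p) → ¬p there: 2:T, 3:F, 4:T, 5:T, 6:F, 7:T. ✓
4: successors {2, 4, 5}; (q → p) → ¬p there: 2:T, 4:T, 5:T. ✓
5: successors {1, 2, 5}; (q → p) → ¬p there: 1:F, 2:T, 5:T. ✓
6: successors {1, 2, 3, 5}; (q → p) → ¬p there: 1:F, 2:T, 3:F, 5:T. ✓
7: successors {2, 3}; (q → p) → ¬p there: 2:T, 3:F. ✓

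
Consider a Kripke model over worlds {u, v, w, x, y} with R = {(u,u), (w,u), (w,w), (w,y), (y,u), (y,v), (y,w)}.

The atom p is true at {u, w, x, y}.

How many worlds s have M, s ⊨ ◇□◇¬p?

u: successors {u}; □◇¬p there: u:F. ✗
v: no successors, so ◇□◇¬p fails. ✗
w: successors {u, w, y}; □◇¬p there: u:F, w:F, y:F. ✗
x: no successors, so ◇□◇¬p fails. ✗
y: successors {u, v, w}; □◇¬p there: u:F, v:T, w:F. ✓
Satisfying worlds: {y}.

1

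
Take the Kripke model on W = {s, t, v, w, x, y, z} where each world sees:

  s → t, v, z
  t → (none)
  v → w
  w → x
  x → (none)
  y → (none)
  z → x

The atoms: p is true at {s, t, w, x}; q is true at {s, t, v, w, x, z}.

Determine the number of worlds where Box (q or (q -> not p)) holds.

7

s: successors {t, v, z}; q or (q -> not p) there: t:T, v:T, z:T. ✓
t: no successors, so Box (q or (q -> not p)) holds vacuously. ✓
v: successors {w}; q or (q -> not p) there: w:T. ✓
w: successors {x}; q or (q -> not p) there: x:T. ✓
x: no successors, so Box (q or (q -> not p)) holds vacuously. ✓
y: no successors, so Box (q or (q -> not p)) holds vacuously. ✓
z: successors {x}; q or (q -> not p) there: x:T. ✓
Satisfying worlds: {s, t, v, w, x, y, z}.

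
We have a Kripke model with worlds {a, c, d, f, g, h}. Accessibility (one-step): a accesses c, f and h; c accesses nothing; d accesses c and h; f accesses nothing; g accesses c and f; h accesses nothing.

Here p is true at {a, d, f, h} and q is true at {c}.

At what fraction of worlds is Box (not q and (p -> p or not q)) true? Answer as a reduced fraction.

1/2

a: successors {c, f, h}; not q and (p -> p or not q) there: c:F, f:T, h:T. ✗
c: no successors, so Box (not q and (p -> p or not q)) holds vacuously. ✓
d: successors {c, h}; not q and (p -> p or not q) there: c:F, h:T. ✗
f: no successors, so Box (not q and (p -> p or not q)) holds vacuously. ✓
g: successors {c, f}; not q and (p -> p or not q) there: c:F, f:T. ✗
h: no successors, so Box (not q and (p -> p or not q)) holds vacuously. ✓
That's 3 of 6 worlds, so 3/6 = 1/2.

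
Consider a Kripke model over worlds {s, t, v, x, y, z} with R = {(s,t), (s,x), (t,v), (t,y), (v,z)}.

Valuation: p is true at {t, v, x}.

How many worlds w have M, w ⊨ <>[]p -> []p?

4

s: <>[]p is T, []p is T. ✓
t: <>[]p is T, []p is F. ✗
v: <>[]p is T, []p is F. ✗
x: <>[]p is F, []p is T. ✓
y: <>[]p is F, []p is T. ✓
z: <>[]p is F, []p is T. ✓
Satisfying worlds: {s, x, y, z}.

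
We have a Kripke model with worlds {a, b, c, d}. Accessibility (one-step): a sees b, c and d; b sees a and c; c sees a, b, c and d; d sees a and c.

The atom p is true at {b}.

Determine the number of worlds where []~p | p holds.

a: []~p is F, p is F. ✗
b: []~p is T, p is T. ✓
c: []~p is F, p is F. ✗
d: []~p is T, p is F. ✓
Satisfying worlds: {b, d}.

2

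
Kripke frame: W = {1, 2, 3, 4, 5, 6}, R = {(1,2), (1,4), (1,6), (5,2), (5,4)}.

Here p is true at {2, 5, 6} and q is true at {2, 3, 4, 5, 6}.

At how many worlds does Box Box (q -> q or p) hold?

1: successors {2, 4, 6}; Box (q -> q or p) there: 2:T, 4:T, 6:T. ✓
2: no successors, so Box Box (q -> q or p) holds vacuously. ✓
3: no successors, so Box Box (q -> q or p) holds vacuously. ✓
4: no successors, so Box Box (q -> q or p) holds vacuously. ✓
5: successors {2, 4}; Box (q -> q or p) there: 2:T, 4:T. ✓
6: no successors, so Box Box (q -> q or p) holds vacuously. ✓
Satisfying worlds: {1, 2, 3, 4, 5, 6}.

6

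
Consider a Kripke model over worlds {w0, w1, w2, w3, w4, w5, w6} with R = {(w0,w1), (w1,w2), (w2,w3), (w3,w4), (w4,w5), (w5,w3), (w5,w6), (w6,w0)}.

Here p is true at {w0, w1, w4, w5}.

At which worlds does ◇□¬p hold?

w0: successors {w1}; □¬p there: w1:T. ✓
w1: successors {w2}; □¬p there: w2:T. ✓
w2: successors {w3}; □¬p there: w3:F. ✗
w3: successors {w4}; □¬p there: w4:F. ✗
w4: successors {w5}; □¬p there: w5:T. ✓
w5: successors {w3, w6}; □¬p there: w3:F, w6:F. ✗
w6: successors {w0}; □¬p there: w0:F. ✗

{w0, w1, w4}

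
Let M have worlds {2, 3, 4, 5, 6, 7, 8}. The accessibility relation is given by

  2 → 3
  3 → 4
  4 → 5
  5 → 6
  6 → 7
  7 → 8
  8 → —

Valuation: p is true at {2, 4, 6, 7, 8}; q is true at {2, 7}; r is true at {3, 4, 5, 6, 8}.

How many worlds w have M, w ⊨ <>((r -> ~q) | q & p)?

2: successors {3}; (r -> ~q) | q & p there: 3:T. ✓
3: successors {4}; (r -> ~q) | q & p there: 4:T. ✓
4: successors {5}; (r -> ~q) | q & p there: 5:T. ✓
5: successors {6}; (r -> ~q) | q & p there: 6:T. ✓
6: successors {7}; (r -> ~q) | q & p there: 7:T. ✓
7: successors {8}; (r -> ~q) | q & p there: 8:T. ✓
8: no successors, so <>((r -> ~q) | q & p) fails. ✗
Satisfying worlds: {2, 3, 4, 5, 6, 7}.

6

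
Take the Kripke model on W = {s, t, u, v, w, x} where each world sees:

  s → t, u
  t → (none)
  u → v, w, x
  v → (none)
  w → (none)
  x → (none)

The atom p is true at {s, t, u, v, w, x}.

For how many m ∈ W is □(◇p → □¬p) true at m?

5

s: successors {t, u}; ◇p → □¬p there: t:T, u:F. ✗
t: no successors, so □(◇p → □¬p) holds vacuously. ✓
u: successors {v, w, x}; ◇p → □¬p there: v:T, w:T, x:T. ✓
v: no successors, so □(◇p → □¬p) holds vacuously. ✓
w: no successors, so □(◇p → □¬p) holds vacuously. ✓
x: no successors, so □(◇p → □¬p) holds vacuously. ✓
Satisfying worlds: {t, u, v, w, x}.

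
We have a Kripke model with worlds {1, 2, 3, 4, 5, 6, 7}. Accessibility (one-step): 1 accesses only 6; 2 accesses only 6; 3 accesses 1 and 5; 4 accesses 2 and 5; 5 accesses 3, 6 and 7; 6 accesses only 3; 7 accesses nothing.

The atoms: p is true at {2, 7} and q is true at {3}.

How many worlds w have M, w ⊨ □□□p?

1

1: successors {6}; □□p there: 6:F. ✗
2: successors {6}; □□p there: 6:F. ✗
3: successors {1, 5}; □□p there: 1:F, 5:F. ✗
4: successors {2, 5}; □□p there: 2:F, 5:F. ✗
5: successors {3, 6, 7}; □□p there: 3:F, 6:F, 7:T. ✗
6: successors {3}; □□p there: 3:F. ✗
7: no successors, so □□□p holds vacuously. ✓
Satisfying worlds: {7}.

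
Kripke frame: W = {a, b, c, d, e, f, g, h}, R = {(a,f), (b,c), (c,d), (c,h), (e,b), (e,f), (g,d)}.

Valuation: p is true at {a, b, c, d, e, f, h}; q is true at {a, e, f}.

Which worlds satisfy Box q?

a: successors {f}; q there: f:T. ✓
b: successors {c}; q there: c:F. ✗
c: successors {d, h}; q there: d:F, h:F. ✗
d: no successors, so Box q holds vacuously. ✓
e: successors {b, f}; q there: b:F, f:T. ✗
f: no successors, so Box q holds vacuously. ✓
g: successors {d}; q there: d:F. ✗
h: no successors, so Box q holds vacuously. ✓

{a, d, f, h}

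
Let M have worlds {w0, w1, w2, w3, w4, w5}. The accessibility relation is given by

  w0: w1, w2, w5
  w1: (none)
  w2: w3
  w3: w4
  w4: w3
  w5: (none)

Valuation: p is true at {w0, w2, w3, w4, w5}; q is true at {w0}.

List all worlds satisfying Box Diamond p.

w0: successors {w1, w2, w5}; Diamond p there: w1:F, w2:T, w5:F. ✗
w1: no successors, so Box Diamond p holds vacuously. ✓
w2: successors {w3}; Diamond p there: w3:T. ✓
w3: successors {w4}; Diamond p there: w4:T. ✓
w4: successors {w3}; Diamond p there: w3:T. ✓
w5: no successors, so Box Diamond p holds vacuously. ✓

{w1, w2, w3, w4, w5}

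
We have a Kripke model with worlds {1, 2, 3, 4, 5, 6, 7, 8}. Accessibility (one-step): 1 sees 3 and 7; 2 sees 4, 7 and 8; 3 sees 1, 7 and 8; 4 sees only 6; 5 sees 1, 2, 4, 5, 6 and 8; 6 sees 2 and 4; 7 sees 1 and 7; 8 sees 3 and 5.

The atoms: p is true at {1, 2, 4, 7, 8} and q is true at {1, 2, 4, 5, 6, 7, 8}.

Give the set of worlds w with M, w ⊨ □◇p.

1: successors {3, 7}; ◇p there: 3:T, 7:T. ✓
2: successors {4, 7, 8}; ◇p there: 4:F, 7:T, 8:F. ✗
3: successors {1, 7, 8}; ◇p there: 1:T, 7:T, 8:F. ✗
4: successors {6}; ◇p there: 6:T. ✓
5: successors {1, 2, 4, 5, 6, 8}; ◇p there: 1:T, 2:T, 4:F, 5:T, 6:T, 8:F. ✗
6: successors {2, 4}; ◇p there: 2:T, 4:F. ✗
7: successors {1, 7}; ◇p there: 1:T, 7:T. ✓
8: successors {3, 5}; ◇p there: 3:T, 5:T. ✓

{1, 4, 7, 8}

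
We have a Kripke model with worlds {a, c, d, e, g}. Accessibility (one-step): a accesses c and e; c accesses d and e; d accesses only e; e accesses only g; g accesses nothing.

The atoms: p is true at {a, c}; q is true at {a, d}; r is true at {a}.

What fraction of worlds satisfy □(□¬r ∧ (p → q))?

a: successors {c, e}; □¬r ∧ (p → q) there: c:F, e:T. ✗
c: successors {d, e}; □¬r ∧ (p → q) there: d:T, e:T. ✓
d: successors {e}; □¬r ∧ (p → q) there: e:T. ✓
e: successors {g}; □¬r ∧ (p → q) there: g:T. ✓
g: no successors, so □(□¬r ∧ (p → q)) holds vacuously. ✓
That's 4 of 5 worlds, so 4/5.

4/5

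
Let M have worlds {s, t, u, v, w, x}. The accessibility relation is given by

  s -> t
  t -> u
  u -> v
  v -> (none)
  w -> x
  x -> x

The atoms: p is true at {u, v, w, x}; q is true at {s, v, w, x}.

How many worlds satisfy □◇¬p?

1

s: successors {t}; ◇¬p there: t:F. ✗
t: successors {u}; ◇¬p there: u:F. ✗
u: successors {v}; ◇¬p there: v:F. ✗
v: no successors, so □◇¬p holds vacuously. ✓
w: successors {x}; ◇¬p there: x:F. ✗
x: successors {x}; ◇¬p there: x:F. ✗
Satisfying worlds: {v}.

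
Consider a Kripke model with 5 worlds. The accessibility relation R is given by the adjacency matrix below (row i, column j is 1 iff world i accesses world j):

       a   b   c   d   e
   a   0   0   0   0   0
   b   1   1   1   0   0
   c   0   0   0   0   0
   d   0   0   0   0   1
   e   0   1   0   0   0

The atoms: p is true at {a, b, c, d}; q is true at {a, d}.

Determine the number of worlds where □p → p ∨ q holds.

a: □p is T, p ∨ q is T. ✓
b: □p is T, p ∨ q is T. ✓
c: □p is T, p ∨ q is T. ✓
d: □p is F, p ∨ q is T. ✓
e: □p is T, p ∨ q is F. ✗
Satisfying worlds: {a, b, c, d}.

4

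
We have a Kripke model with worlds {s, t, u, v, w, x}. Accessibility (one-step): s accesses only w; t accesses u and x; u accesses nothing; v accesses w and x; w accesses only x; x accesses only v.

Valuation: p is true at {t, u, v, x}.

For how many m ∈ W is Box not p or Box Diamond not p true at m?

s: Box not p is T, Box Diamond not p is F. ✓
t: Box not p is F, Box Diamond not p is F. ✗
u: Box not p is T, Box Diamond not p is T. ✓
v: Box not p is F, Box Diamond not p is F. ✗
w: Box not p is F, Box Diamond not p is F. ✗
x: Box not p is F, Box Diamond not p is T. ✓
Satisfying worlds: {s, u, x}.

3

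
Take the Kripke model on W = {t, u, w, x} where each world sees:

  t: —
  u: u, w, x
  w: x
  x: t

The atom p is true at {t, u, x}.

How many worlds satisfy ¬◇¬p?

t: ◇¬p is F. ✓
u: ◇¬p is T. ✗
w: ◇¬p is F. ✓
x: ◇¬p is F. ✓
Satisfying worlds: {t, w, x}.

3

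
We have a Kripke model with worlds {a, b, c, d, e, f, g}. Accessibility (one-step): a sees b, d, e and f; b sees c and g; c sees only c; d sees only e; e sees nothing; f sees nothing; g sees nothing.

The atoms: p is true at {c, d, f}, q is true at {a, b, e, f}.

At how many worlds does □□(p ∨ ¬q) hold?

a: successors {b, d, e, f}; □(p ∨ ¬q) there: b:T, d:F, e:T, f:T. ✗
b: successors {c, g}; □(p ∨ ¬q) there: c:T, g:T. ✓
c: successors {c}; □(p ∨ ¬q) there: c:T. ✓
d: successors {e}; □(p ∨ ¬q) there: e:T. ✓
e: no successors, so □□(p ∨ ¬q) holds vacuously. ✓
f: no successors, so □□(p ∨ ¬q) holds vacuously. ✓
g: no successors, so □□(p ∨ ¬q) holds vacuously. ✓
Satisfying worlds: {b, c, d, e, f, g}.

6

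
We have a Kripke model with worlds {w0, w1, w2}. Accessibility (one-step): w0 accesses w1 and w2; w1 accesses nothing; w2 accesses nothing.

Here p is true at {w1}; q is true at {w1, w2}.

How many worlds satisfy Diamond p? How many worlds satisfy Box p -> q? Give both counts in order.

1 and 3

For Diamond p:
w0: successors {w1, w2}; p there: w1:T, w2:F. ✓
w1: no successors, so Diamond p fails. ✗
w2: no successors, so Diamond p fails. ✗
— 1 world.
For Box p -> q:
w0: Box p is F, q is F. ✓
w1: Box p is T, q is T. ✓
w2: Box p is T, q is T. ✓
— 3 worlds.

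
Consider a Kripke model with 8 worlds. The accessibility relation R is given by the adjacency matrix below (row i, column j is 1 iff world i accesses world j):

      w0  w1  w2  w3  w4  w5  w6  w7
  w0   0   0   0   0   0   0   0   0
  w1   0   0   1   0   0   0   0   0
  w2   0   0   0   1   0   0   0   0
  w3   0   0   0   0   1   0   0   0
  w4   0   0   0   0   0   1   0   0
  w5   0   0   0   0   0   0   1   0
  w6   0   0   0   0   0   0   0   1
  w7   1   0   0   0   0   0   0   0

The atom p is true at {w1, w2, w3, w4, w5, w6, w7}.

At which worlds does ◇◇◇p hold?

w0: no successors, so ◇◇◇p fails. ✗
w1: successors {w2}; ◇◇p there: w2:T. ✓
w2: successors {w3}; ◇◇p there: w3:T. ✓
w3: successors {w4}; ◇◇p there: w4:T. ✓
w4: successors {w5}; ◇◇p there: w5:T. ✓
w5: successors {w6}; ◇◇p there: w6:F. ✗
w6: successors {w7}; ◇◇p there: w7:F. ✗
w7: successors {w0}; ◇◇p there: w0:F. ✗

{w1, w2, w3, w4}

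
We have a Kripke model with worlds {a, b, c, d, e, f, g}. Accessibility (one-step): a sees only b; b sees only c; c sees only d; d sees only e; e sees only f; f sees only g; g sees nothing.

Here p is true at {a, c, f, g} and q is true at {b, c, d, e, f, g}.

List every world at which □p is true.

a: successors {b}; p there: b:F. ✗
b: successors {c}; p there: c:T. ✓
c: successors {d}; p there: d:F. ✗
d: successors {e}; p there: e:F. ✗
e: successors {f}; p there: f:T. ✓
f: successors {g}; p there: g:T. ✓
g: no successors, so □p holds vacuously. ✓

{b, e, f, g}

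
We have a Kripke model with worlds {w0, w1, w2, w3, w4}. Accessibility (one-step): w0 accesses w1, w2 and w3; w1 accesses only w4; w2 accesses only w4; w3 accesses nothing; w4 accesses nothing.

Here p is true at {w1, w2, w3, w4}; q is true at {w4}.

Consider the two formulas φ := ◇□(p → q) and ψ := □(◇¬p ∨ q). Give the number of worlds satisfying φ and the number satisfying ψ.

For ◇□(p → q):
w0: successors {w1, w2, w3}; □(p → q) there: w1:T, w2:T, w3:T. ✓
w1: successors {w4}; □(p → q) there: w4:T. ✓
w2: successors {w4}; □(p → q) there: w4:T. ✓
w3: no successors, so ◇□(p → q) fails. ✗
w4: no successors, so ◇□(p → q) fails. ✗
— 3 worlds.
For □(◇¬p ∨ q):
w0: successors {w1, w2, w3}; ◇¬p ∨ q there: w1:F, w2:F, w3:F. ✗
w1: successors {w4}; ◇¬p ∨ q there: w4:T. ✓
w2: successors {w4}; ◇¬p ∨ q there: w4:T. ✓
w3: no successors, so □(◇¬p ∨ q) holds vacuously. ✓
w4: no successors, so □(◇¬p ∨ q) holds vacuously. ✓
— 4 worlds.

3 and 4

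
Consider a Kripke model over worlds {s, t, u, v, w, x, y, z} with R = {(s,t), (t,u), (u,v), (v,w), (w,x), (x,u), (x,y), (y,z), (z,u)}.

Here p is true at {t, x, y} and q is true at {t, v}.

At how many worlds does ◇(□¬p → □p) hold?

s: successors {t}; □¬p → □p there: t:F. ✗
t: successors {u}; □¬p → □p there: u:F. ✗
u: successors {v}; □¬p → □p there: v:F. ✗
v: successors {w}; □¬p → □p there: w:T. ✓
w: successors {x}; □¬p → □p there: x:T. ✓
x: successors {u, y}; □¬p → □p there: u:F, y:F. ✗
y: successors {z}; □¬p → □p there: z:F. ✗
z: successors {u}; □¬p → □p there: u:F. ✗
Satisfying worlds: {v, w}.

2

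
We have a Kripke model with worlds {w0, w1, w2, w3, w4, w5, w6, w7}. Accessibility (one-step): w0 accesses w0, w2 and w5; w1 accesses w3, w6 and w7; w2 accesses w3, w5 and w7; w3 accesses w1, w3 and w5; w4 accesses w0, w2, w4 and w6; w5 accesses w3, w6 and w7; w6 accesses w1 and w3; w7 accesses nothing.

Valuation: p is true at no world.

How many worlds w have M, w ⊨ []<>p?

1

w0: successors {w0, w2, w5}; <>p there: w0:F, w2:F, w5:F. ✗
w1: successors {w3, w6, w7}; <>p there: w3:F, w6:F, w7:F. ✗
w2: successors {w3, w5, w7}; <>p there: w3:F, w5:F, w7:F. ✗
w3: successors {w1, w3, w5}; <>p there: w1:F, w3:F, w5:F. ✗
w4: successors {w0, w2, w4, w6}; <>p there: w0:F, w2:F, w4:F, w6:F. ✗
w5: successors {w3, w6, w7}; <>p there: w3:F, w6:F, w7:F. ✗
w6: successors {w1, w3}; <>p there: w1:F, w3:F. ✗
w7: no successors, so []<>p holds vacuously. ✓
Satisfying worlds: {w7}.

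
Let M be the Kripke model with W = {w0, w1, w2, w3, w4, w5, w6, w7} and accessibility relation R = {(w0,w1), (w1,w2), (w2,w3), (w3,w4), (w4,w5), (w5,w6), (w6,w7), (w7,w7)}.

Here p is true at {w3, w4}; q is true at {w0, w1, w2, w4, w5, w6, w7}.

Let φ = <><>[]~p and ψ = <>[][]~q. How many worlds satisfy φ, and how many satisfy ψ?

For <><>[]~p:
w0: successors {w1}; <>[]~p there: w1:F. ✗
w1: successors {w2}; <>[]~p there: w2:F. ✗
w2: successors {w3}; <>[]~p there: w3:T. ✓
w3: successors {w4}; <>[]~p there: w4:T. ✓
w4: successors {w5}; <>[]~p there: w5:T. ✓
w5: successors {w6}; <>[]~p there: w6:T. ✓
w6: successors {w7}; <>[]~p there: w7:T. ✓
w7: successors {w7}; <>[]~p there: w7:T. ✓
— 6 worlds.
For <>[][]~q:
w0: successors {w1}; [][]~q there: w1:T. ✓
w1: successors {w2}; [][]~q there: w2:F. ✗
w2: successors {w3}; [][]~q there: w3:F. ✗
w3: successors {w4}; [][]~q there: w4:F. ✗
w4: successors {w5}; [][]~q there: w5:F. ✗
w5: successors {w6}; [][]~q there: w6:F. ✗
w6: successors {w7}; [][]~q there: w7:F. ✗
w7: successors {w7}; [][]~q there: w7:F. ✗
— 1 world.

6 and 1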